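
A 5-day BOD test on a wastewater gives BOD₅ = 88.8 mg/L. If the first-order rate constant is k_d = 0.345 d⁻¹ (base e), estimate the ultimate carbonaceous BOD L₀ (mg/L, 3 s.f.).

L₀ ≈ 108 mg/L

BOD₅ = L₀(1 − e^(−5k_d)) ⇒ L₀ = BOD₅ / (1 − e^(−5×0.345))
= 88.8 / (1 − 0.1782) = 88.8 / 0.8218 = 108.1 mg/L.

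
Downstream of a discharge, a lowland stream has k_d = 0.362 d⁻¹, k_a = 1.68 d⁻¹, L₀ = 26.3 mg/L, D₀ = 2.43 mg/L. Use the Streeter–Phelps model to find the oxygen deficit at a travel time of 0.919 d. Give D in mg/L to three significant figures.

D ≈ 4.16 mg/L

k_d L₀/(k_a−k_d) = 0.362×26.3/(1.68−0.362) = 9.521/1.318 = 7.224 mg/L.
e^(−k_d t) = e^(−0.362×0.9190) = 0.7170; e^(−k_a t) = e^(−1.68×0.9190) = 0.2135.
D = 7.224 × (0.7170 − 0.2135) + 2.43 × 0.2135 = 3.637 + 0.5189 = 4.156 mg/L.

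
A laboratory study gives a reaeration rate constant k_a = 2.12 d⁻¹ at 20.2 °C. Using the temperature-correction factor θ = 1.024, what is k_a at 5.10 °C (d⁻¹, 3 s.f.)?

k_a ≈ 1.48 d⁻¹

k_a(T₂) = k_a(T₁) · θ^(T₂−T₁) = 2.12 × 1.024^(5.10−20.2)
= 2.12 × 1.024^-15.1 = 2.12 × 0.6990 = 1.482 d⁻¹.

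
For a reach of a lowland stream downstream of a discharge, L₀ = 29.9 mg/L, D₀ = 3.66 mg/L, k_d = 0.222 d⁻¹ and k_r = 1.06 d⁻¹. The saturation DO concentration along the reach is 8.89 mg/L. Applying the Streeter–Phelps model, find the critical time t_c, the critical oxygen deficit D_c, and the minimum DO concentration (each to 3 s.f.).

t_c = [1/(k_r−k_d)] ln[(k_r/k_d)(1 − D₀(k_r−k_d)/(k_d L₀))]
= [1/(1.06−0.222)] ln[(1.06/0.222)(1 − 3.66×0.8380/(0.222×29.9))]
= (1/0.8380) ln[4.775 × 0.5379] = 1.193 × ln(2.569) = 1.193 × 0.9433 = 1.126 d.
D_c = (k_d/k_r) L₀ e^(−k_d t_c) = (0.222/1.06) × 29.9 × e^(−0.222×1.126) = 0.2094 × 29.9 × 0.7789 = 4.877 mg/L.
Minimum DO = C_s − D_c = 8.89 − 4.877 = 4.013 mg/L.

t_c ≈ 1.13 d; D_c ≈ 4.88 mg/L; min DO ≈ 4.01 mg/L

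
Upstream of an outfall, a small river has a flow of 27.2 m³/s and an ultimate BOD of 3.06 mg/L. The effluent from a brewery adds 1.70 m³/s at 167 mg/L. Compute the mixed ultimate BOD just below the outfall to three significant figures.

Flow-weighted mixing: C = (Q_r C_r + Q_w C_w)/(Q_r + Q_w)
= (27.2×3.06 + 1.70×167)/(27.2 + 1.70) = 367.1/28.90 = 12.70 mg/L.

12.7 mg/L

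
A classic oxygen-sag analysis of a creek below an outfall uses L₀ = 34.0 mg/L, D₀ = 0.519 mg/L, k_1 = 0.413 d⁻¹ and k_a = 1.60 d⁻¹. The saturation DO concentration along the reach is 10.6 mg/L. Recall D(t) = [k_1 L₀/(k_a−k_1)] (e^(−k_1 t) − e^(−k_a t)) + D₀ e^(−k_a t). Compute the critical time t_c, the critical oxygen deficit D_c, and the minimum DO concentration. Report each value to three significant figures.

With k_a/k_1 = 3.874 and 1 − D₀(k_a−k_1)/(k_1 L₀) = 0.9561,
t_c = ln(3.874 × 0.9561) / (1.60 − 0.413) = ln(3.704) / 1.187 = 1.309/1.187 = 1.103 d.
D_c = (k_1/k_a) L₀ e^(−k_1 t_c) = (0.413/1.60) × 34.0 × e^(−0.413×1.103) = 0.2581 × 34.0 × 0.6341 = 5.565 mg/L.
Minimum DO = C_s − D_c = 10.6 − 5.565 = 5.035 mg/L.

t_c ≈ 1.10 d; D_c ≈ 5.56 mg/L; min DO ≈ 5.04 mg/L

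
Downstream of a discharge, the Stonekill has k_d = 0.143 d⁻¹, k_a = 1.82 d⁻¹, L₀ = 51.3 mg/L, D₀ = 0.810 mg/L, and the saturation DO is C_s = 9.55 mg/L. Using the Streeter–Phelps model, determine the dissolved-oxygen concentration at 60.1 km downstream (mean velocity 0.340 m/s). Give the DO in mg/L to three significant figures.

Travel time t = x/v = 60.1 km / (0.340 m/s) = 60100 m / 0.340 m/s = 176800 s = 2.046 d.
k_d L₀/(k_a−k_d) = 0.143×51.3/(1.82−0.143) = 7.336/1.677 = 4.374 mg/L.
e^(−k_d t) = e^(−0.143×2.046) = 0.7463; e^(−k_a t) = e^(−1.82×2.046) = 0.02415.
D = 4.374 × (0.7463 − 0.02415) + 0.810 × 0.02415 = 3.159 + 0.01956 = 3.179 mg/L.
DO = C_s − D = 9.55 − 3.179 = 6.371 mg/L.

DO ≈ 6.37 mg/L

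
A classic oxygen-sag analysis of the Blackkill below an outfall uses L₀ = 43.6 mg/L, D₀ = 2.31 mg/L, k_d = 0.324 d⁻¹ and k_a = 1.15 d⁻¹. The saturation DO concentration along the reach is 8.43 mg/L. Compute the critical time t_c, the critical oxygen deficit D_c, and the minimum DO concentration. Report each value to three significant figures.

With k_a/k_d = 3.549 and 1 − D₀(k_a−k_d)/(k_d L₀) = 0.8649,
t_c = ln(3.549 × 0.8649) / (1.15 − 0.324) = ln(3.070) / 0.8260 = 1.122/0.8260 = 1.358 d.
L(t_c) = L₀ e^(−k_d t_c) = 43.6 × 0.6441 = 28.08 mg/L, and at the critical point k_a D_c = k_d L, so D_c = (0.324/1.15) × 28.08 = 7.911 mg/L.
Minimum DO = C_s − D_c = 8.43 − 7.911 = 0.5186 mg/L.

t_c ≈ 1.36 d; D_c ≈ 7.91 mg/L; min DO ≈ 0.519 mg/L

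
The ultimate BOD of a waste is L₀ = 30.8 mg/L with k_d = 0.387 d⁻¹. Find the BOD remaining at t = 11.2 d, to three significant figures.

L ≈ 0.404 mg/L

L_t = L₀ e^(−k_d t) = 30.8 × e^(−0.387×11.2) = 30.8 × 0.01311 = 0.4038 mg/L.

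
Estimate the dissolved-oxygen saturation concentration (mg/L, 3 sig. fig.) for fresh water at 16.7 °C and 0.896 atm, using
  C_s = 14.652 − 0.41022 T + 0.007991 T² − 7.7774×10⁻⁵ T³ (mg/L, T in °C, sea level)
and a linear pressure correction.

At sea level: C_s = 14.652 − 0.41022×16.7 + 0.007991×16.7² − 7.7774×10⁻⁵×16.7³ = 9.668 mg/L.
Pressure correction: C_s' = 9.668 × 0.896 = 8.662 mg/L.

C_s ≈ 8.66 mg/L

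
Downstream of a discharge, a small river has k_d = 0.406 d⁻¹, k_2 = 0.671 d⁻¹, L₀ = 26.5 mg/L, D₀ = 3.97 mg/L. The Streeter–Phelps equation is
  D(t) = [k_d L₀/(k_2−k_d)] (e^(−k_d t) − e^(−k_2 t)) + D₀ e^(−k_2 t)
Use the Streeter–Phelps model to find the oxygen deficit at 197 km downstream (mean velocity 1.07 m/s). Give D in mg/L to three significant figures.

Travel time t = x/v = 197 km / (1.07 m/s) = 197000 m / 1.07 m/s = 184100 s = 2.131 d.
k_d L₀/(k_2−k_d) = 0.406×26.5/(0.671−0.406) = 10.76/0.2650 = 40.60 mg/L.
e^(−k_d t) = e^(−0.406×2.131) = 0.4210; e^(−k_2 t) = e^(−0.671×2.131) = 0.2393.
D = 40.60 × (0.4210 − 0.2393) + 3.97 × 0.2393 = 7.375 + 0.9502 = 8.325 mg/L.

D ≈ 8.32 mg/L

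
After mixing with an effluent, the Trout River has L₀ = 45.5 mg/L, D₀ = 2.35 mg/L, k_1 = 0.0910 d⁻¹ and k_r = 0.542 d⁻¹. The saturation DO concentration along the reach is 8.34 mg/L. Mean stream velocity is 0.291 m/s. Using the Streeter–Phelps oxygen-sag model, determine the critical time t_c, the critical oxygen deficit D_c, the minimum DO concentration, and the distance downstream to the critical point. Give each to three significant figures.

t_c = [1/(k_r−k_1)] ln[(k_r/k_1)(1 − D₀(k_r−k_1)/(k_1 L₀))]
= [1/(0.542−0.0910)] ln[(0.542/0.0910)(1 − 2.35×0.4510/(0.0910×45.5))]
= (1/0.4510) ln[5.956 × 0.7440] = 2.217 × ln(4.431) = 2.217 × 1.489 = 3.301 d.
D_c = (k_1/k_r) L₀ e^(−k_1 t_c) = (0.0910/0.542) × 45.5 × e^(−0.0910×3.301) = 0.1679 × 45.5 × 0.7405 = 5.657 mg/L.
Minimum DO = C_s − D_c = 8.34 − 5.657 = 2.683 mg/L.
x_c = v t_c = 0.291 m/s × 3.301 d × 86400 s/d = 82990 m ≈ 83.0 km.

t_c ≈ 3.30 d; D_c ≈ 5.66 mg/L; min DO ≈ 2.68 mg/L; x_c ≈ 83.0 km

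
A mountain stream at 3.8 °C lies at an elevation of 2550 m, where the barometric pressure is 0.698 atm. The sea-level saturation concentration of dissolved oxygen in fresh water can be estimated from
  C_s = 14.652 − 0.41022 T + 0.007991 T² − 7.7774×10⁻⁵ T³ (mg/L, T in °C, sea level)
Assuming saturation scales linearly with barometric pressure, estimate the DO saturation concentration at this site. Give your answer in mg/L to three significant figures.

C_s ≈ 9.22 mg/L

At sea level: C_s = 14.652 − 0.41022×3.8 + 0.007991×3.8² − 7.7774×10⁻⁵×3.8³ = 13.20 mg/L.
Pressure correction: C_s' = 13.20 × 0.698 = 9.217 mg/L.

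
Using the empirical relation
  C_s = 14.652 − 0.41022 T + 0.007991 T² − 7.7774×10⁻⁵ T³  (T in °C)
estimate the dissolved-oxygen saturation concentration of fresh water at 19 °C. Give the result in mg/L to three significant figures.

C_s = 14.652 − 0.41022×19 + 0.007991×19² − 7.7774×10⁻⁵×19³ = 9.209 mg/L.

C_s ≈ 9.21 mg/L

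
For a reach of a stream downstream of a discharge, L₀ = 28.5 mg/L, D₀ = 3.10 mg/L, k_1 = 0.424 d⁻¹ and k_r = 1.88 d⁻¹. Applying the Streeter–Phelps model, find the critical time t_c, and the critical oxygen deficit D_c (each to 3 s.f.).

t_c ≈ 0.702 d; D_c ≈ 4.77 mg/L

With k_r/k_1 = 4.434 and 1 − D₀(k_r−k_1)/(k_1 L₀) = 0.6265,
t_c = ln(4.434 × 0.6265) / (1.88 − 0.424) = ln(2.778) / 1.456 = 1.022/1.456 = 0.7017 d.
L(t_c) = L₀ e^(−k_1 t_c) = 28.5 × 0.7427 = 21.17 mg/L, and at the critical point k_r D_c = k_1 L, so D_c = (0.424/1.88) × 21.17 = 4.774 mg/L.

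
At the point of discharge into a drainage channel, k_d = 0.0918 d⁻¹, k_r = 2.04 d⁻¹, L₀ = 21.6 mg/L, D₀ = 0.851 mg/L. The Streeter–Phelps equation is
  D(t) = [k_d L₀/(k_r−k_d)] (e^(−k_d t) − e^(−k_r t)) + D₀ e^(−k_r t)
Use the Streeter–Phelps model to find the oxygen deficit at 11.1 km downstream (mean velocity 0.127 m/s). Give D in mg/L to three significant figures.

Travel time t = x/v = 11.1 km / (0.127 m/s) = 11100 m / 0.127 m/s = 87400 s = 1.012 d.
k_d L₀/(k_r−k_d) = 0.0918×21.6/(2.04−0.0918) = 1.983/1.948 = 1.018 mg/L.
e^(−k_d t) = e^(−0.0918×1.012) = 0.9113; e^(−k_r t) = e^(−2.04×1.012) = 0.1270.
D = 1.018 × (0.9113 − 0.1270) + 0.851 × 0.1270 = 0.7983 + 0.1081 = 0.9064 mg/L.

D ≈ 0.906 mg/L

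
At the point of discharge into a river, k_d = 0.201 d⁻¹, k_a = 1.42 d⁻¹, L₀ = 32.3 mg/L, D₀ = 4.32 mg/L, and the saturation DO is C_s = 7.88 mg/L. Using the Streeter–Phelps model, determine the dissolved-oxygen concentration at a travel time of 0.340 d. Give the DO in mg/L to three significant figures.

k_d L₀/(k_a−k_d) = 0.201×32.3/(1.42−0.201) = 6.492/1.219 = 5.326 mg/L.
e^(−k_d t) = e^(−0.201×0.3400) = 0.9339; e^(−k_a t) = e^(−1.42×0.3400) = 0.6171.
D = 5.326 × (0.9339 − 0.6171) + 4.32 × 0.6171 = 1.688 + 2.666 = 4.353 mg/L.
DO = C_s − D = 7.88 − 4.353 = 3.527 mg/L.

DO ≈ 3.53 mg/L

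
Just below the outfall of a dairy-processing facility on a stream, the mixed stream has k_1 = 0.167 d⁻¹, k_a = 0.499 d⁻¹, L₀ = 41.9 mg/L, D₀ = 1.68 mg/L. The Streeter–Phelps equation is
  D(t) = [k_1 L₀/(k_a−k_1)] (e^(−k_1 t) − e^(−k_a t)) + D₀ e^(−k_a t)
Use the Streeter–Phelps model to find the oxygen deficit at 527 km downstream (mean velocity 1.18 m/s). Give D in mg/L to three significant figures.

Travel time t = x/v = 527 km / (1.18 m/s) = 527000 m / 1.18 m/s = 446600 s = 5.169 d.
k_1 L₀/(k_a−k_1) = 0.167×41.9/(0.499−0.167) = 6.997/0.3320 = 21.08 mg/L.
e^(−k_1 t) = e^(−0.167×5.169) = 0.4218; e^(−k_a t) = e^(−0.499×5.169) = 0.07582.
D = 21.08 × (0.4218 − 0.07582) + 1.68 × 0.07582 = 7.292 + 0.1274 = 7.419 mg/L.

D ≈ 7.42 mg/L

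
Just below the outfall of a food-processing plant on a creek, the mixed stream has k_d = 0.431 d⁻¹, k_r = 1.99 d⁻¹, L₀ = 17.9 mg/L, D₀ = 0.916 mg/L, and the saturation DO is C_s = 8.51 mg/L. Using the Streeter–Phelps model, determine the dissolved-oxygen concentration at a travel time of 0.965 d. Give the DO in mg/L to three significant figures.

k_d L₀/(k_r−k_d) = 0.431×17.9/(1.99−0.431) = 7.715/1.559 = 4.949 mg/L.
e^(−k_d t) = e^(−0.431×0.9650) = 0.6597; e^(−k_r t) = e^(−1.99×0.9650) = 0.1466.
D = 4.949 × (0.6597 − 0.1466) + 0.916 × 0.1466 = 2.540 + 0.1342 = 2.674 mg/L.
DO = C_s − D = 8.51 − 2.674 = 5.836 mg/L.

DO ≈ 5.84 mg/L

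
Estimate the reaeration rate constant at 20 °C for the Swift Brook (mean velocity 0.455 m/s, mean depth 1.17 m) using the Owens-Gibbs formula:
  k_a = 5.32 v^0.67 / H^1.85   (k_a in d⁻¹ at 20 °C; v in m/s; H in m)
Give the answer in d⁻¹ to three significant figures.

k_a = 5.32 × 0.455^0.67 / 1.17^1.85 = 5.32 × 0.5900 / 1.337 = 2.348 d⁻¹.

k_a ≈ 2.35 d⁻¹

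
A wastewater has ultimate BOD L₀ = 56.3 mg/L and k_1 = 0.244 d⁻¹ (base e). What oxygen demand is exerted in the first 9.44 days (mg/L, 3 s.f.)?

y_t = L₀(1 − e^(−k_1 t)) = 56.3 × (1 − e^(−0.244×9.44))
= 56.3 × (1 − 0.09992) = 56.3 × 0.9001 = 50.67 mg/L.

y ≈ 50.7 mg/L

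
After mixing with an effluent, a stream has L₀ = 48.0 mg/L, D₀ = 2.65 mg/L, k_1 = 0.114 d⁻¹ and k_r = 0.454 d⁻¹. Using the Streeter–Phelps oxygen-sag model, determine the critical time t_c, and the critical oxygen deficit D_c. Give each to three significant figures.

With k_r/k_1 = 3.982 and 1 − D₀(k_r−k_1)/(k_1 L₀) = 0.8353,
t_c = ln(3.982 × 0.8353) / (0.454 − 0.114) = ln(3.327) / 0.3400 = 1.202/0.3400 = 3.535 d.
L(t_c) = L₀ e^(−k_1 t_c) = 48.0 × 0.6683 = 32.08 mg/L, and at the critical point k_r D_c = k_1 L, so D_c = (0.114/0.454) × 32.08 = 8.055 mg/L.

t_c ≈ 3.54 d; D_c ≈ 8.05 mg/L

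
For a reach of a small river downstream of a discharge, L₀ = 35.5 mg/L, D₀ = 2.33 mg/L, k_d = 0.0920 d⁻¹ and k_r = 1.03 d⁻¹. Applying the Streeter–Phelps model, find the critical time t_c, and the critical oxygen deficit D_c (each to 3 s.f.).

t_c ≈ 1.40 d; D_c ≈ 2.79 mg/L

At the critical point dD/dt = 0, so k_d L₀ e^(−k_d t) = k_r D. Substituting D(t) from the Streeter–Phelps equation and solving for t gives
t_c = ln[(k_r/k_d)(1 − D₀(k_r−k_d)/(k_d L₀))] / (k_r−k_d).
Here k_r−k_d = 0.9380 d⁻¹ and 1 − D₀(k_r−k_d)/(k_d L₀) = 1 − 2.33×0.9380/(0.0920×35.5) = 0.3308, so
t_c = ln(11.20 × 0.3308) / 0.9380 = 1.309 / 0.9380 = 1.396 d.
D_c = (k_d/k_r) L₀ e^(−k_d t_c) = (0.0920/1.03) × 35.5 × e^(−0.0920×1.396) = 0.08932 × 35.5 × 0.8795 = 2.789 mg/L.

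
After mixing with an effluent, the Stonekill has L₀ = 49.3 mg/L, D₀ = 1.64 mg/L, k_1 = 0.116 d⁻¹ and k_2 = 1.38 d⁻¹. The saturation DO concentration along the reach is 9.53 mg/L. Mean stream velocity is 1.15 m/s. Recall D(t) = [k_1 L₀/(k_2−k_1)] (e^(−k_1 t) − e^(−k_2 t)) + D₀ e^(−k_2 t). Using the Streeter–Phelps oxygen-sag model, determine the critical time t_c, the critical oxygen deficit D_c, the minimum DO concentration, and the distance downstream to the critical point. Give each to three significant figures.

t_c ≈ 1.60 d; D_c ≈ 3.44 mg/L; min DO ≈ 6.09 mg/L; x_c ≈ 159 km

At the critical point dD/dt = 0, so k_1 L₀ e^(−k_1 t) = k_2 D. Substituting D(t) from the Streeter–Phelps equation and solving for t gives
t_c = ln[(k_2/k_1)(1 − D₀(k_2−k_1)/(k_1 L₀))] / (k_2−k_1).
Here k_2−k_1 = 1.264 d⁻¹ and 1 − D₀(k_2−k_1)/(k_1 L₀) = 1 − 1.64×1.264/(0.116×49.3) = 0.6375, so
t_c = ln(11.90 × 0.6375) / 1.264 = 2.026 / 1.264 = 1.603 d.
D_c = (k_1/k_2) L₀ e^(−k_1 t_c) = (0.116/1.38) × 49.3 × e^(−0.116×1.603) = 0.08406 × 49.3 × 0.8303 = 3.441 mg/L.
Minimum DO = C_s − D_c = 9.53 − 3.441 = 6.089 mg/L.
x_c = v t_c = 1.15 m/s × 1.603 d × 86400 s/d = 159300 m ≈ 159 km.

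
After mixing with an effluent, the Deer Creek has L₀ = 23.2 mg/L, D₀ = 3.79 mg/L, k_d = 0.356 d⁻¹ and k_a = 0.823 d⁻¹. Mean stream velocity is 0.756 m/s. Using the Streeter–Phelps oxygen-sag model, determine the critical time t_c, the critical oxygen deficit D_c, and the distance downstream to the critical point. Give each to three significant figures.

At the critical point dD/dt = 0, so k_d L₀ e^(−k_d t) = k_a D. Substituting D(t) from the Streeter–Phelps equation and solving for t gives
t_c = ln[(k_a/k_d)(1 − D₀(k_a−k_d)/(k_d L₀))] / (k_a−k_d).
Here k_a−k_d = 0.4670 d⁻¹ and 1 − D₀(k_a−k_d)/(k_d L₀) = 1 − 3.79×0.4670/(0.356×23.2) = 0.7857, so
t_c = ln(2.312 × 0.7857) / 0.4670 = 0.5968 / 0.4670 = 1.278 d.
L(t_c) = L₀ e^(−k_d t_c) = 23.2 × 0.6345 = 14.72 mg/L, and at the critical point k_a D_c = k_d L, so D_c = (0.356/0.823) × 14.72 = 6.367 mg/L.
x_c = v t_c = 0.756 m/s × 1.278 d × 86400 s/d = 83480 m ≈ 83.5 km.

t_c ≈ 1.28 d; D_c ≈ 6.37 mg/L; x_c ≈ 83.5 km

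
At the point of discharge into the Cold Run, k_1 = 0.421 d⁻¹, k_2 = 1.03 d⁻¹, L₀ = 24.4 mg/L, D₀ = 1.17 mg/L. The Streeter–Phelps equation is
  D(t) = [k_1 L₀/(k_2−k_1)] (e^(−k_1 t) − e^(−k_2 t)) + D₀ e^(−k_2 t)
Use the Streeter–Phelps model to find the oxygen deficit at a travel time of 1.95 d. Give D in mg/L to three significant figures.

D ≈ 5.32 mg/L

k_1 L₀/(k_2−k_1) = 0.421×24.4/(1.03−0.421) = 10.27/0.6090 = 16.87 mg/L.
e^(−k_1 t) = e^(−0.421×1.950) = 0.4400; e^(−k_2 t) = e^(−1.03×1.950) = 0.1342.
D = 16.87 × (0.4400 − 0.1342) + 1.17 × 0.1342 = 5.159 + 0.1570 = 5.316 mg/L.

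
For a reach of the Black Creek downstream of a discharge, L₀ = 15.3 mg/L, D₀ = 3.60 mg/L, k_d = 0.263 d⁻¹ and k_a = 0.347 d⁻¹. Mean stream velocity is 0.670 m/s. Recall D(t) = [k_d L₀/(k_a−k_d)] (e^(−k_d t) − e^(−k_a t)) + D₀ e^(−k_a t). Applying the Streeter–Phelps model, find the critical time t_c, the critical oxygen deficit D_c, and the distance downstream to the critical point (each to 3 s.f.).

t_c ≈ 2.37 d; D_c ≈ 6.22 mg/L; x_c ≈ 137 km

With k_a/k_d = 1.319 and 1 − D₀(k_a−k_d)/(k_d L₀) = 0.9248,
t_c = ln(1.319 × 0.9248) / (0.347 − 0.263) = ln(1.220) / 0.08400 = 0.1990/0.08400 = 2.370 d.
D_c = (k_d/k_a) L₀ e^(−k_d t_c) = (0.263/0.347) × 15.3 × e^(−0.263×2.370) = 0.7579 × 15.3 × 0.5362 = 6.218 mg/L.
x_c = v t_c = 0.670 m/s × 2.370 d × 86400 s/d = 137200 m ≈ 137 km.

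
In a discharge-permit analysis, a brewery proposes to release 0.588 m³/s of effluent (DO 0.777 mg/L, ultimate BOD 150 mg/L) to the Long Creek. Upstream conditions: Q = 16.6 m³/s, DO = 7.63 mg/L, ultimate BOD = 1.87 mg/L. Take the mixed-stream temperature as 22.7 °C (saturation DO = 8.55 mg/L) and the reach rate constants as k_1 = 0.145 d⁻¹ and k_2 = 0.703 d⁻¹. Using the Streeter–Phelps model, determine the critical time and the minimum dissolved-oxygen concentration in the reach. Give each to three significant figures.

t_c ≈ 0.996 d; minimum DO ≈ 7.31 mg/L

Mixed DO = (16.6×7.63 + 0.588×0.777)/(16.6+0.588) = 127.1/17.19 = 7.396 mg/L.
Mixed L₀ = (16.6×1.87 + 0.588×150)/(17.19) = 119.2/17.19 = 6.938 mg/L.
Initial deficit D₀ = C_s − DO₀ = 8.55 − 7.396 = 1.154 mg/L.
t_c = (1/0.5580) ln[(0.703/0.145)(1 − 1.154×0.5580/(0.145×6.938))] = 1.792 × ln(1.744) = 0.9963 d.
D_c = (0.145/0.703) × 6.938 × e^(−0.145×0.9963) = 0.2063 × 6.938 × 0.8655 = 1.238 mg/L.
Minimum DO = 8.55 − 1.238 = 7.312 mg/L.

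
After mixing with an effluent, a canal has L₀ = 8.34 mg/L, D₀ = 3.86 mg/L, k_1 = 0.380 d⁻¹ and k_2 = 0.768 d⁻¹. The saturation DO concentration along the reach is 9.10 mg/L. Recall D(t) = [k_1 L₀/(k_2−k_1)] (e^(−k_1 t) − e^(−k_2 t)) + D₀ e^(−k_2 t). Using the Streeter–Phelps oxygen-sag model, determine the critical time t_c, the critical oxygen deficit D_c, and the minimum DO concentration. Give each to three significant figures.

t_c = [1/(k_2−k_1)] ln[(k_2/k_1)(1 − D₀(k_2−k_1)/(k_1 L₀))]
= [1/(0.768−0.380)] ln[(0.768/0.380)(1 − 3.86×0.3880/(0.380×8.34))]
= (1/0.3880) ln[2.021 × 0.5274] = 2.577 × ln(1.066) = 2.577 × 0.06387 = 0.1646 d.
D_c = (k_1/k_2) L₀ e^(−k_1 t_c) = (0.380/0.768) × 8.34 × e^(−0.380×0.1646) = 0.4948 × 8.34 × 0.9394 = 3.876 mg/L.
Minimum DO = C_s − D_c = 9.10 − 3.876 = 5.224 mg/L.

t_c ≈ 0.165 d; D_c ≈ 3.88 mg/L; min DO ≈ 5.22 mg/L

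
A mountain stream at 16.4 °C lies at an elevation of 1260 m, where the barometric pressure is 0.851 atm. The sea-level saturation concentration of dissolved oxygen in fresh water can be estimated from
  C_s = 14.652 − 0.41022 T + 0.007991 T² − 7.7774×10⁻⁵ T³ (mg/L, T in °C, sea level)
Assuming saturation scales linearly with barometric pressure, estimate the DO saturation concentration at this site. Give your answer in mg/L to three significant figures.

C_s ≈ 8.28 mg/L

At sea level: C_s = 14.652 − 0.41022×16.4 + 0.007991×16.4² − 7.7774×10⁻⁵×16.4³ = 9.731 mg/L.
Pressure correction: C_s' = 9.731 × 0.851 = 8.281 mg/L.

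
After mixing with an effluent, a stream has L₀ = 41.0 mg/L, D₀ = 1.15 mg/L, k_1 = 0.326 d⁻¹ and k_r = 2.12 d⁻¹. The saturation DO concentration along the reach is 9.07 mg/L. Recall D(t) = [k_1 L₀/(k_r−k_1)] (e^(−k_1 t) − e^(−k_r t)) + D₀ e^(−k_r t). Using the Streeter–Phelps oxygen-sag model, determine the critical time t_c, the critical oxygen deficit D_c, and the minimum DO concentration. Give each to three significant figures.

t_c ≈ 0.950 d; D_c ≈ 4.63 mg/L; min DO ≈ 4.44 mg/L

t_c = [1/(k_r−k_1)] ln[(k_r/k_1)(1 − D₀(k_r−k_1)/(k_1 L₀))]
= [1/(2.12−0.326)] ln[(2.12/0.326)(1 − 1.15×1.794/(0.326×41.0))]
= (1/1.794) ln[6.503 × 0.8456] = 0.5574 × ln(5.499) = 0.5574 × 1.705 = 0.9502 d.
L(t_c) = L₀ e^(−k_1 t_c) = 41.0 × 0.7336 = 30.08 mg/L, and at the critical point k_r D_c = k_1 L, so D_c = (0.326/2.12) × 30.08 = 4.625 mg/L.
Minimum DO = C_s − D_c = 9.07 − 4.625 = 4.445 mg/L.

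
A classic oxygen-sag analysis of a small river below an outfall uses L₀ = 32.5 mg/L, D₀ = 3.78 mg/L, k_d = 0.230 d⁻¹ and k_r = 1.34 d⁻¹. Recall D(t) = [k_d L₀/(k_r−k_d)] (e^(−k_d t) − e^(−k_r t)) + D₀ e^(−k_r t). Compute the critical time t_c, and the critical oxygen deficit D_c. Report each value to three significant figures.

t_c ≈ 0.845 d; D_c ≈ 4.59 mg/L

At the critical point dD/dt = 0, so k_d L₀ e^(−k_d t) = k_r D. Substituting D(t) from the Streeter–Phelps equation and solving for t gives
t_c = ln[(k_r/k_d)(1 − D₀(k_r−k_d)/(k_d L₀))] / (k_r−k_d).
Here k_r−k_d = 1.110 d⁻¹ and 1 − D₀(k_r−k_d)/(k_d L₀) = 1 − 3.78×1.110/(0.230×32.5) = 0.4387, so
t_c = ln(5.826 × 0.4387) / 1.110 = 0.9384 / 1.110 = 0.8454 d.
D_c = (k_d/k_r) L₀ e^(−k_d t_c) = (0.230/1.34) × 32.5 × e^(−0.230×0.8454) = 0.1716 × 32.5 × 0.8233 = 4.593 mg/L.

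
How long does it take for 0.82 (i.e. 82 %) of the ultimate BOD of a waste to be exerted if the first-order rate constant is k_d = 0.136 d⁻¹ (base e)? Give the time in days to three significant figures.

y/L₀ = 1 − e^(−k_d t) = 0.82 ⇒ e^(−k_d t) = 0.180
t = −ln(0.180) / 0.136 = 1.715 / 0.136 = 12.61 d.

t ≈ 12.6 d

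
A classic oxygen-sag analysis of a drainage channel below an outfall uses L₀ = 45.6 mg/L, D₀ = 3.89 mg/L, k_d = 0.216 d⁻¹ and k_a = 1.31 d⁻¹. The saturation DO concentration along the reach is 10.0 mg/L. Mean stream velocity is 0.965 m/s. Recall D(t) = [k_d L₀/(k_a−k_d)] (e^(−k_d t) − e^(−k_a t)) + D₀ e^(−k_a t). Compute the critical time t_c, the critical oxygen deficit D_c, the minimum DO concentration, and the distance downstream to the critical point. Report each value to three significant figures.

t_c ≈ 1.13 d; D_c ≈ 5.89 mg/L; min DO ≈ 4.11 mg/L; x_c ≈ 94.3 km

With k_a/k_d = 6.065 and 1 − D₀(k_a−k_d)/(k_d L₀) = 0.5679,
t_c = ln(6.065 × 0.5679) / (1.31 − 0.216) = ln(3.444) / 1.094 = 1.237/1.094 = 1.130 d.
L(t_c) = L₀ e^(−k_d t_c) = 45.6 × 0.7833 = 35.72 mg/L, and at the critical point k_a D_c = k_d L, so D_c = (0.216/1.31) × 35.72 = 5.890 mg/L.
Minimum DO = C_s − D_c = 10.0 − 5.890 = 4.110 mg/L.
x_c = v t_c = 0.965 m/s × 1.130 d × 86400 s/d = 94260 m ≈ 94.3 km.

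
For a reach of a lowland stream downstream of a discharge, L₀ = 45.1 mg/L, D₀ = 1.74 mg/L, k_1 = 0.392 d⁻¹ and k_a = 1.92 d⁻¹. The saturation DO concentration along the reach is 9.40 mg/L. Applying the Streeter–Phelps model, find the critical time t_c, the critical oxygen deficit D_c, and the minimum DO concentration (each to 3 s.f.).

t_c ≈ 0.933 d; D_c ≈ 6.39 mg/L; min DO ≈ 3.01 mg/L

At the critical point dD/dt = 0, so k_1 L₀ e^(−k_1 t) = k_a D. Substituting D(t) from the Streeter–Phelps equation and solving for t gives
t_c = ln[(k_a/k_1)(1 − D₀(k_a−k_1)/(k_1 L₀))] / (k_a−k_1).
Here k_a−k_1 = 1.528 d⁻¹ and 1 − D₀(k_a−k_1)/(k_1 L₀) = 1 − 1.74×1.528/(0.392×45.1) = 0.8496, so
t_c = ln(4.898 × 0.8496) / 1.528 = 1.426 / 1.528 = 0.9331 d.
D_c = (k_1/k_a) L₀ e^(−k_1 t_c) = (0.392/1.92) × 45.1 × e^(−0.392×0.9331) = 0.2042 × 45.1 × 0.6936 = 6.387 mg/L.
Minimum DO = C_s − D_c = 9.40 − 6.387 = 3.013 mg/L.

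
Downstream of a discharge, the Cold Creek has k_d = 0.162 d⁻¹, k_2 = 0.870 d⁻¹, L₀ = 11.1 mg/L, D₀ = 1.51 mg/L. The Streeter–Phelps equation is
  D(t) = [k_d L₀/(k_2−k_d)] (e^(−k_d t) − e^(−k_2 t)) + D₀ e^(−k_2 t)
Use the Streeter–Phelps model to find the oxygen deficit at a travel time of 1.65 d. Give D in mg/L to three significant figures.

k_d L₀/(k_2−k_d) = 0.162×11.1/(0.870−0.162) = 1.798/0.7080 = 2.540 mg/L.
e^(−k_d t) = e^(−0.162×1.650) = 0.7654; e^(−k_2 t) = e^(−0.870×1.650) = 0.2380.
D = 2.540 × (0.7654 − 0.2380) + 1.51 × 0.2380 = 1.340 + 0.3594 = 1.699 mg/L.

D ≈ 1.70 mg/L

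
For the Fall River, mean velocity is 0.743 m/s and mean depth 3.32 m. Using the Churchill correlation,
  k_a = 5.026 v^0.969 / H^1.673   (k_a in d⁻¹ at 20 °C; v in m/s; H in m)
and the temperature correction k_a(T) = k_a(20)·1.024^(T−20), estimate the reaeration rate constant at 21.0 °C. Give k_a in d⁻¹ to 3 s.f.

k_a(20) = 5.026 × 0.743^0.969 / 3.32^1.673 = 5.026 × 0.7499 / 7.445 = 0.5062 d⁻¹.
k_a(21.0) = 0.5062 × 1.024^(21.0−20) = 0.5062 × 1.024 = 0.5184 d⁻¹.

k_a ≈ 0.518 d⁻¹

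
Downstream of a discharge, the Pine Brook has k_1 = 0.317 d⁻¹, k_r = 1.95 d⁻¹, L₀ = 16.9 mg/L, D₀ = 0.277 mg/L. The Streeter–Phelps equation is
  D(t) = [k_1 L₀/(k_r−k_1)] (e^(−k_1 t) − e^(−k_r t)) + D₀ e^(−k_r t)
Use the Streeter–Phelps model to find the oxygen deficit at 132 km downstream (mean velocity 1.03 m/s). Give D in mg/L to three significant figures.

D ≈ 1.88 mg/L

Travel time t = x/v = 132 km / (1.03 m/s) = 132000 m / 1.03 m/s = 128200 s = 1.483 d.
k_1 L₀/(k_r−k_1) = 0.317×16.9/(1.95−0.317) = 5.357/1.633 = 3.281 mg/L.
e^(−k_1 t) = e^(−0.317×1.483) = 0.6249; e^(−k_r t) = e^(−1.95×1.483) = 0.05544.
D = 3.281 × (0.6249 − 0.05544) + 0.277 × 0.05544 = 1.868 + 0.01536 = 1.883 mg/L.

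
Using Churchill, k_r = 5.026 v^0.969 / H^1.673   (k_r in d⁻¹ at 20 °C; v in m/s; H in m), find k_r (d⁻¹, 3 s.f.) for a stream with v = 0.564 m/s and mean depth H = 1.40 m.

k_r = 5.026 × 0.564^0.969 / 1.40^1.673 = 5.026 × 0.5741 / 1.756 = 1.643 d⁻¹.

k_r ≈ 1.64 d⁻¹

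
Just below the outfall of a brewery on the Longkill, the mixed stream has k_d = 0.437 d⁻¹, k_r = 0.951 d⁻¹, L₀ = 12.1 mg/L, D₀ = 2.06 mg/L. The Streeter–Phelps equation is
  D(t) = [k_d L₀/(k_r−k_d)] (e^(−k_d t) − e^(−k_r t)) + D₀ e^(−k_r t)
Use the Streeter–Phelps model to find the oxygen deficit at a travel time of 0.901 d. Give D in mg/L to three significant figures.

D ≈ 3.45 mg/L

k_d L₀/(k_r−k_d) = 0.437×12.1/(0.951−0.437) = 5.288/0.5140 = 10.29 mg/L.
e^(−k_d t) = e^(−0.437×0.9010) = 0.6745; e^(−k_r t) = e^(−0.951×0.9010) = 0.4245.
D = 10.29 × (0.6745 − 0.4245) + 2.06 × 0.4245 = 2.572 + 0.8745 = 3.447 mg/L.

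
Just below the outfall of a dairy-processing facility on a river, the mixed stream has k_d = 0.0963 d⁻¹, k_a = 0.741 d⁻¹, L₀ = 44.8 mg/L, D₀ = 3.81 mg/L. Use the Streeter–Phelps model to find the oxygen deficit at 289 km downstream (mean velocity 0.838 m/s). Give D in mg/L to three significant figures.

Travel time t = x/v = 289 km / (0.838 m/s) = 289000 m / 0.838 m/s = 344900 s = 3.992 d.
k_d L₀/(k_a−k_d) = 0.0963×44.8/(0.741−0.0963) = 4.314/0.6447 = 6.692 mg/L.
e^(−k_d t) = e^(−0.0963×3.992) = 0.6809; e^(−k_a t) = e^(−0.741×3.992) = 0.05194.
D = 6.692 × (0.6809 − 0.05194) + 3.81 × 0.05194 = 4.209 + 0.1979 = 4.407 mg/L.

D ≈ 4.41 mg/L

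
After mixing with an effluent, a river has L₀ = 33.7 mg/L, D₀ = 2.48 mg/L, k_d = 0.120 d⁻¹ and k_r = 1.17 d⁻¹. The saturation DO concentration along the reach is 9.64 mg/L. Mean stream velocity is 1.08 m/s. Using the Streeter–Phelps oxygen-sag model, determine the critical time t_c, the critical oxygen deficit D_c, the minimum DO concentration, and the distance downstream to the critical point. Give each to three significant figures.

At the critical point dD/dt = 0, so k_d L₀ e^(−k_d t) = k_r D. Substituting D(t) from the Streeter–Phelps equation and solving for t gives
t_c = ln[(k_r/k_d)(1 − D₀(k_r−k_d)/(k_d L₀))] / (k_r−k_d).
Here k_r−k_d = 1.050 d⁻¹ and 1 − D₀(k_r−k_d)/(k_d L₀) = 1 − 2.48×1.050/(0.120×33.7) = 0.3561, so
t_c = ln(9.750 × 0.3561) / 1.050 = 1.245 / 1.050 = 1.185 d.
L(t_c) = L₀ e^(−k_d t_c) = 33.7 × 0.8674 = 29.23 mg/L, and at the critical point k_r D_c = k_d L, so D_c = (0.120/1.17) × 29.23 = 2.998 mg/L.
Minimum DO = C_s − D_c = 9.64 − 2.998 = 6.642 mg/L.
x_c = v t_c = 1.08 m/s × 1.185 d × 86400 s/d = 110600 m ≈ 111 km.

t_c ≈ 1.19 d; D_c ≈ 3.00 mg/L; min DO ≈ 6.64 mg/L; x_c ≈ 111 km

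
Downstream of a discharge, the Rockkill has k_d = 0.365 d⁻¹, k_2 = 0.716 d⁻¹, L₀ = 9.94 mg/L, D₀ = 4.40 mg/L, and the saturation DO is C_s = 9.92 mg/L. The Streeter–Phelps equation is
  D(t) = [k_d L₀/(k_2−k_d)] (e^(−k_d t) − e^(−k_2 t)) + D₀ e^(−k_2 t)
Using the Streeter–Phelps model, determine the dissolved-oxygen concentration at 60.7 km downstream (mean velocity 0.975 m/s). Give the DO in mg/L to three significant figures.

Travel time t = x/v = 60.7 km / (0.975 m/s) = 60700 m / 0.975 m/s = 62260 s = 0.7206 d.
k_d L₀/(k_2−k_d) = 0.365×9.94/(0.716−0.365) = 3.628/0.3510 = 10.34 mg/L.
e^(−k_d t) = e^(−0.365×0.7206) = 0.7687; e^(−k_2 t) = e^(−0.716×0.7206) = 0.5970.
D = 10.34 × (0.7687 − 0.5970) + 4.40 × 0.5970 = 1.776 + 2.627 = 4.402 mg/L.
DO = C_s − D = 9.92 − 4.402 = 5.518 mg/L.

DO ≈ 5.52 mg/L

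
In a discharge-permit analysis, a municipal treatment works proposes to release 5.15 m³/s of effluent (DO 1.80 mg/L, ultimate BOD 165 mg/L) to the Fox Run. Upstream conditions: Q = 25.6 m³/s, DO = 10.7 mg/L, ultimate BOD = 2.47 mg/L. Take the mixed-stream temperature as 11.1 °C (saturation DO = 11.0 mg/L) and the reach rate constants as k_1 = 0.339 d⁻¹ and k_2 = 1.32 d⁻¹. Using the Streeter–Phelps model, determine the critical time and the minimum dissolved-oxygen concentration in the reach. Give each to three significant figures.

Mixed DO = (25.6×10.7 + 5.15×1.80)/(25.6+5.15) = 283.2/30.75 = 9.209 mg/L.
Mixed L₀ = (25.6×2.47 + 5.15×165)/(30.75) = 913.0/30.75 = 29.69 mg/L.
Initial deficit D₀ = C_s − DO₀ = 11.0 − 9.209 = 1.791 mg/L.
t_c = (1/0.9810) ln[(1.32/0.339)(1 − 1.791×0.9810/(0.339×29.69))] = 1.019 × ln(3.214) = 1.190 d.
D_c = (0.339/1.32) × 29.69 × e^(−0.339×1.190) = 0.2568 × 29.69 × 0.6680 = 5.093 mg/L.
Minimum DO = 11.0 − 5.093 = 5.907 mg/L.

t_c ≈ 1.19 d; minimum DO ≈ 5.91 mg/L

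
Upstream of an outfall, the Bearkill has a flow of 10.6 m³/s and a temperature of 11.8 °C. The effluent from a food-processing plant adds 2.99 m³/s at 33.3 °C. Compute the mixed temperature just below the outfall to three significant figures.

16.5 °C

Flow-weighted mixing: C = (Q_r C_r + Q_w C_w)/(Q_r + Q_w)
= (10.6×11.8 + 2.99×33.3)/(10.6 + 2.99) = 224.6/13.59 = 16.53 °C.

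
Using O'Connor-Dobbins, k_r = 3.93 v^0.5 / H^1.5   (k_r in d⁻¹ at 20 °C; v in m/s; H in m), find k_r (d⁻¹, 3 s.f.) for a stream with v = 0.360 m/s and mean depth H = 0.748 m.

k_r = 3.93 × 0.360^0.5 / 0.748^1.5 = 3.93 × 0.6000 / 0.6469 = 3.645 d⁻¹.

k_r ≈ 3.64 d⁻¹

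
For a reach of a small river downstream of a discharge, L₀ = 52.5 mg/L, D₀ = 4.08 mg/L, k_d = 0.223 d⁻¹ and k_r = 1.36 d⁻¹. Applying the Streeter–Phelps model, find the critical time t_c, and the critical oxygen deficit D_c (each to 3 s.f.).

At the critical point dD/dt = 0, so k_d L₀ e^(−k_d t) = k_r D. Substituting D(t) from the Streeter–Phelps equation and solving for t gives
t_c = ln[(k_r/k_d)(1 − D₀(k_r−k_d)/(k_d L₀))] / (k_r−k_d).
Here k_r−k_d = 1.137 d⁻¹ and 1 − D₀(k_r−k_d)/(k_d L₀) = 1 − 4.08×1.137/(0.223×52.5) = 0.6038, so
t_c = ln(6.099 × 0.6038) / 1.137 = 1.303 / 1.137 = 1.146 d.
L(t_c) = L₀ e^(−k_d t_c) = 52.5 × 0.7744 = 40.66 mg/L, and at the critical point k_r D_c = k_d L, so D_c = (0.223/1.36) × 40.66 = 6.666 mg/L.

t_c ≈ 1.15 d; D_c ≈ 6.67 mg/L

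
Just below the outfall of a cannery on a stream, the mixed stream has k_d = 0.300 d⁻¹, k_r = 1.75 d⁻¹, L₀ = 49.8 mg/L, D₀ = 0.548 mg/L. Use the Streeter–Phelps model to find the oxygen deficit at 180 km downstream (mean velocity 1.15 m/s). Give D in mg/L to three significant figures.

D ≈ 5.57 mg/L

Travel time t = x/v = 180 km / (1.15 m/s) = 180000 m / 1.15 m/s = 156500 s = 1.812 d.
k_d L₀/(k_r−k_d) = 0.300×49.8/(1.75−0.300) = 14.94/1.450 = 10.30 mg/L.
e^(−k_d t) = e^(−0.300×1.812) = 0.5807; e^(−k_r t) = e^(−1.75×1.812) = 0.04199.
D = 10.30 × (0.5807 − 0.04199) + 0.548 × 0.04199 = 5.551 + 0.02301 = 5.574 mg/L.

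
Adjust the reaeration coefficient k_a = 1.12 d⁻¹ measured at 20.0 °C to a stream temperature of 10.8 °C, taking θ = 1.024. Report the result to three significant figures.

k_a(T₂) = k_a(T₁) · θ^(T₂−T₁) = 1.12 × 1.024^(10.8−20.0)
= 1.12 × 1.024^-9.20 = 1.12 × 0.8040 = 0.9004 d⁻¹.

k_a ≈ 0.900 d⁻¹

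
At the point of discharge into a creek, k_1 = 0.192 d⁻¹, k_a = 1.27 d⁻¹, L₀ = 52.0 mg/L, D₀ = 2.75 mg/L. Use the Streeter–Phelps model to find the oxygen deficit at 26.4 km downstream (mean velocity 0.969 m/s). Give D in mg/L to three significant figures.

Travel time t = x/v = 26.4 km / (0.969 m/s) = 26400 m / 0.969 m/s = 27240 s = 0.3153 d.
k_1 L₀/(k_a−k_1) = 0.192×52.0/(1.27−0.192) = 9.984/1.078 = 9.262 mg/L.
e^(−k_1 t) = e^(−0.192×0.3153) = 0.9413; e^(−k_a t) = e^(−1.27×0.3153) = 0.6700.
D = 9.262 × (0.9413 − 0.6700) + 2.75 × 0.6700 = 2.512 + 1.843 = 4.355 mg/L.

D ≈ 4.35 mg/L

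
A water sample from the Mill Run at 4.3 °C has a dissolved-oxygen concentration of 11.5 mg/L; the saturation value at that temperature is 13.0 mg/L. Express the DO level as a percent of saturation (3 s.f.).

% saturation = C/C_s × 100 = 11.5/13.0 × 100 = 88.5 %.

88.5 % saturation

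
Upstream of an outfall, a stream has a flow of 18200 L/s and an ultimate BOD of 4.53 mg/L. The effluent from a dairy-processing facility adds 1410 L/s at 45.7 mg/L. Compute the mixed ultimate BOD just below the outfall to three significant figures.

Flow-weighted mixing: C = (Q_r C_r + Q_w C_w)/(Q_r + Q_w)
= (18200×4.53 + 1410×45.7)/(18200 + 1410) = 146900/19610 = 7.490 mg/L.

7.49 mg/L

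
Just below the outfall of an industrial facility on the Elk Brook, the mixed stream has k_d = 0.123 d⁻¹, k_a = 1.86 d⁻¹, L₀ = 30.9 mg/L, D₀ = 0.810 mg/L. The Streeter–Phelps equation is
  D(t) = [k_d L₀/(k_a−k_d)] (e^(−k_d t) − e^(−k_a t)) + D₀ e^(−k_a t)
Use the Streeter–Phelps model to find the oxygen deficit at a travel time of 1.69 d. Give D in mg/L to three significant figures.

D ≈ 1.72 mg/L

k_d L₀/(k_a−k_d) = 0.123×30.9/(1.86−0.123) = 3.801/1.737 = 2.188 mg/L.
e^(−k_d t) = e^(−0.123×1.690) = 0.8123; e^(−k_a t) = e^(−1.86×1.690) = 0.04314.
D = 2.188 × (0.8123 − 0.04314) + 0.810 × 0.04314 = 1.683 + 0.03494 = 1.718 mg/L.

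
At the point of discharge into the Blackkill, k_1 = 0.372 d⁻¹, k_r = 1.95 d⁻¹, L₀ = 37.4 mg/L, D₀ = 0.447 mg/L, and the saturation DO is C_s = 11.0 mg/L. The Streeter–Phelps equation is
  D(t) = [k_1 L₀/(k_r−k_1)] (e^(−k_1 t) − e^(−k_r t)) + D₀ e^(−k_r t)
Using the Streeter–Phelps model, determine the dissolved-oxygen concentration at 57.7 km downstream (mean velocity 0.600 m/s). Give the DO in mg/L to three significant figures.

Travel time t = x/v = 57.7 km / (0.600 m/s) = 57700 m / 0.600 m/s = 96170 s = 1.113 d.
k_1 L₀/(k_r−k_1) = 0.372×37.4/(1.95−0.372) = 13.91/1.578 = 8.817 mg/L.
e^(−k_1 t) = e^(−0.372×1.113) = 0.6610; e^(−k_r t) = e^(−1.95×1.113) = 0.1141.
D = 8.817 × (0.6610 − 0.1141) + 0.447 × 0.1141 = 4.821 + 0.05102 = 4.872 mg/L.
DO = C_s − D = 11.0 − 4.872 = 6.128 mg/L.

DO ≈ 6.13 mg/L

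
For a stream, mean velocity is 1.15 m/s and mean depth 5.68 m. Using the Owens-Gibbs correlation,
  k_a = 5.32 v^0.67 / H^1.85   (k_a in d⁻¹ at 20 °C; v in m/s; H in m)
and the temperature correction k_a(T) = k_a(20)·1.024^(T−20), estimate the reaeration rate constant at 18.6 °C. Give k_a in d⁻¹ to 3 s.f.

k_a ≈ 0.227 d⁻¹

k_a(20) = 5.32 × 1.15^0.67 / 5.68^1.85 = 5.32 × 1.098 / 24.86 = 0.2350 d⁻¹.
k_a(18.6) = 0.2350 × 1.024^(18.6−20) = 0.2350 × 0.9673 = 0.2273 d⁻¹.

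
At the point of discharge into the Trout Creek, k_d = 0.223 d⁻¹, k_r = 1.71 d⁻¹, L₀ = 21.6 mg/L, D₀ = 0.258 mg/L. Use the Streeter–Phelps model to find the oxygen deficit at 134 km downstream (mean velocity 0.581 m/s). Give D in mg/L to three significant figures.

D ≈ 1.76 mg/L

Travel time t = x/v = 134 km / (0.581 m/s) = 134000 m / 0.581 m/s = 230600 s = 2.669 d.
k_d L₀/(k_r−k_d) = 0.223×21.6/(1.71−0.223) = 4.817/1.487 = 3.239 mg/L.
e^(−k_d t) = e^(−0.223×2.669) = 0.5514; e^(−k_r t) = e^(−1.71×2.669) = 0.01041.
D = 3.239 × (0.5514 − 0.01041) + 0.258 × 0.01041 = 1.752 + 0.002687 = 1.755 mg/L.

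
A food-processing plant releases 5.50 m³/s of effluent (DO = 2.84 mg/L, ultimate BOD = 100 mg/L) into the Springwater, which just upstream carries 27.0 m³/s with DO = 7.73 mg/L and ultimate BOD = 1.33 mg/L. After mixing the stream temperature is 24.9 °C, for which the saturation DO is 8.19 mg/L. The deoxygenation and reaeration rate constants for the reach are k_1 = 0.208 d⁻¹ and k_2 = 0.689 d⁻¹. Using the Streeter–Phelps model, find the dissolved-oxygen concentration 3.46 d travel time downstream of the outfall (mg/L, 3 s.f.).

DO ≈ 4.99 mg/L

Mixed DO = (27.0×7.73 + 5.50×2.84)/(27.0+5.50) = 224.3/32.50 = 6.902 mg/L.
Mixed L₀ = (27.0×1.33 + 5.50×100)/(32.50) = 585.9/32.50 = 18.03 mg/L.
Initial deficit D₀ = C_s − DO₀ = 8.19 − 6.902 = 1.288 mg/L.
D(3.46) = [0.208×18.03/(0.689−0.208)](e^(−0.208×3.46) − e^(−0.689×3.46)) + 1.288 e^(−0.689×3.46)
= 7.796 × (0.4869 − 0.09219) + 1.288 × 0.09219 = 3.196 mg/L.
DO = 8.19 − 3.196 = 4.994 mg/L.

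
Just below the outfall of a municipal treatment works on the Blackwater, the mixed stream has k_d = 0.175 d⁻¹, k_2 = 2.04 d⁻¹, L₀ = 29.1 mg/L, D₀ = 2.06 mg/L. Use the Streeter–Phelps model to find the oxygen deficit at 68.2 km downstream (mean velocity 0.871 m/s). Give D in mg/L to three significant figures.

Travel time t = x/v = 68.2 km / (0.871 m/s) = 68200 m / 0.871 m/s = 78300 s = 0.9063 d.
k_d L₀/(k_2−k_d) = 0.175×29.1/(2.04−0.175) = 5.093/1.865 = 2.731 mg/L.
e^(−k_d t) = e^(−0.175×0.9063) = 0.8533; e^(−k_2 t) = e^(−2.04×0.9063) = 0.1574.
D = 2.731 × (0.8533 − 0.1574) + 2.06 × 0.1574 = 1.900 + 0.3243 = 2.225 mg/L.

D ≈ 2.22 mg/L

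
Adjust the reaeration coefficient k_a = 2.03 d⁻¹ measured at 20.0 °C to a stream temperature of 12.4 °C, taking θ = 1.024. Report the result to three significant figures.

k_a(T₂) = k_a(T₁) · θ^(T₂−T₁) = 2.03 × 1.024^(12.4−20.0)
= 2.03 × 1.024^-7.60 = 2.03 × 0.8351 = 1.695 d⁻¹.

k_a ≈ 1.70 d⁻¹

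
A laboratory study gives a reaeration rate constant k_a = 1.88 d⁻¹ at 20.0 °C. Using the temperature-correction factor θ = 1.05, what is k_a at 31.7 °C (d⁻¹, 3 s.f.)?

k_a(T₂) = k_a(T₁) · θ^(T₂−T₁) = 1.88 × 1.05^(31.7−20.0)
= 1.88 × 1.05^11.7 = 1.88 × 1.770 = 3.327 d⁻¹.

k_a ≈ 3.33 d⁻¹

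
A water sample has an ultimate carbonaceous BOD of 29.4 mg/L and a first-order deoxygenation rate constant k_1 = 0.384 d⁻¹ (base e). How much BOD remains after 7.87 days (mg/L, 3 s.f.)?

L_t = L₀ e^(−k_1 t) = 29.4 × e^(−0.384×7.87) = 29.4 × 0.04870 = 1.432 mg/L.

L ≈ 1.43 mg/L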